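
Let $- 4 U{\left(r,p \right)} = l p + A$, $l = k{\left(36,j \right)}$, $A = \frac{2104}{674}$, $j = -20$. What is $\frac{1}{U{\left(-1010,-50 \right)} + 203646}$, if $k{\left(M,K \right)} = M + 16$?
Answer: $\frac{337}{68847489} \approx 4.8949 \cdot 10^{-6}$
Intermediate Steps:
$k{\left(M,K \right)} = 16 + M$
$A = \frac{1052}{337}$ ($A = 2104 \cdot \frac{1}{674} = \frac{1052}{337} \approx 3.1217$)
$l = 52$ ($l = 16 + 36 = 52$)
$U{\left(r,p \right)} = - \frac{263}{337} - 13 p$ ($U{\left(r,p \right)} = - \frac{52 p + \frac{1052}{337}}{4} = - \frac{\frac{1052}{337} + 52 p}{4} = - \frac{263}{337} - 13 p$)
$\frac{1}{U{\left(-1010,-50 \right)} + 203646} = \frac{1}{\left(- \frac{263}{337} - -650\right) + 203646} = \frac{1}{\left(- \frac{263}{337} + 650\right) + 203646} = \frac{1}{\frac{218787}{337} + 203646} = \frac{1}{\frac{68847489}{337}} = \frac{337}{68847489}$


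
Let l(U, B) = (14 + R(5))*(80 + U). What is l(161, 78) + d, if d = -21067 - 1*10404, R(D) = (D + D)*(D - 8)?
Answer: -35327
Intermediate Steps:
R(D) = 2*D*(-8 + D) (R(D) = (2*D)*(-8 + D) = 2*D*(-8 + D))
l(U, B) = -1280 - 16*U (l(U, B) = (14 + 2*5*(-8 + 5))*(80 + U) = (14 + 2*5*(-3))*(80 + U) = (14 - 30)*(80 + U) = -16*(80 + U) = -1280 - 16*U)
d = -31471 (d = -21067 - 10404 = -31471)
l(161, 78) + d = (-1280 - 16*161) - 31471 = (-1280 - 2576) - 31471 = -3856 - 31471 = -35327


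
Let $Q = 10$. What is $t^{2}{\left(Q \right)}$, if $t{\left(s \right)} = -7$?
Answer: $49$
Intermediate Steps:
$t^{2}{\left(Q \right)} = \left(-7\right)^{2} = 49$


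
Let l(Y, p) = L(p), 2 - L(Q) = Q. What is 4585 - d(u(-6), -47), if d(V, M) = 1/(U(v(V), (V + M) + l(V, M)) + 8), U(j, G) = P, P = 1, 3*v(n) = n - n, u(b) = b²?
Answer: 41264/9 ≈ 4584.9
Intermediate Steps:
L(Q) = 2 - Q
l(Y, p) = 2 - p
v(n) = 0 (v(n) = (n - n)/3 = (⅓)*0 = 0)
U(j, G) = 1
d(V, M) = ⅑ (d(V, M) = 1/(1 + 8) = 1/9 = ⅑)
4585 - d(u(-6), -47) = 4585 - 1*⅑ = 4585 - ⅑ = 41264/9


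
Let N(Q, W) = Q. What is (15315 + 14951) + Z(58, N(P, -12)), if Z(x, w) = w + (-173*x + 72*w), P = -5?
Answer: 19867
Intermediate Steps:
Z(x, w) = -173*x + 73*w
(15315 + 14951) + Z(58, N(P, -12)) = (15315 + 14951) + (-173*58 + 73*(-5)) = 30266 + (-10034 - 365) = 30266 - 10399 = 19867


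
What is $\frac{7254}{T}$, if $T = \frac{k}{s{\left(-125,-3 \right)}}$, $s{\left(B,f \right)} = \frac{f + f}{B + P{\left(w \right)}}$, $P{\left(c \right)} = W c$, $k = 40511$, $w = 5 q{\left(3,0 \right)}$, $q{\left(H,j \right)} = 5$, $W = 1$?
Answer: $\frac{10881}{1012775} \approx 0.010744$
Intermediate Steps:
$w = 25$ ($w = 5 \cdot 5 = 25$)
$P{\left(c \right)} = c$ ($P{\left(c \right)} = 1 c = c$)
$s{\left(B,f \right)} = \frac{2 f}{25 + B}$ ($s{\left(B,f \right)} = \frac{f + f}{B + 25} = \frac{2 f}{25 + B}$)
$T = \frac{2025550}{3}$ ($T = \frac{40511}{2 \left(-3\right) \frac{1}{25 - 125}} = \frac{40511}{2 \left(-3\right) \frac{1}{-100}} = \frac{40511}{2 \left(-3\right) \left(- \frac{1}{100}\right)} = \frac{40511}{\frac{3}{50}} = 40511 \cdot \frac{50}{3} = \frac{2025550}{3} \approx 6.7518 \cdot 10^{5}$)
$\frac{7254}{T} = \frac{7254}{\frac{2025550}{3}} = 7254 \cdot \frac{3}{2025550} = \frac{10881}{1012775}$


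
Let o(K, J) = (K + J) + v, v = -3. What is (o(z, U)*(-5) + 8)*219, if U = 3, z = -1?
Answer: 2847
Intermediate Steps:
o(K, J) = -3 + J + K (o(K, J) = (K + J) - 3 = (J + K) - 3 = -3 + J + K)
(o(z, U)*(-5) + 8)*219 = ((-3 + 3 - 1)*(-5) + 8)*219 = (-1*(-5) + 8)*219 = (5 + 8)*219 = 13*219 = 2847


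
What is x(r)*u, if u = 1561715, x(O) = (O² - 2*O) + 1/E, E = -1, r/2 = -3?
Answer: 73400605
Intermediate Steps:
r = -6 (r = 2*(-3) = -6)
x(O) = -1 + O² - 2*O (x(O) = (O² - 2*O) + 1/(-1) = (O² - 2*O) - 1 = -1 + O² - 2*O)
x(r)*u = (-1 - 6*(-2 - 6))*1561715 = (-1 - 6*(-8))*1561715 = (-1 + 48)*1561715 = 47*1561715 = 73400605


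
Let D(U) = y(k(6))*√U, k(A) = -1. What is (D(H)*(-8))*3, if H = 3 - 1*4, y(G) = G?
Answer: 24*I ≈ 24.0*I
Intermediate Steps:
H = -1 (H = 3 - 4 = -1)
D(U) = -√U
(D(H)*(-8))*3 = (-√(-1)*(-8))*3 = (-I*(-8))*3 = (8*I)*3 = 24*I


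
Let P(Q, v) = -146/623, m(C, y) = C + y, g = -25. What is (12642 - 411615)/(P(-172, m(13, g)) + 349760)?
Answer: -248560179/217900334 ≈ -1.1407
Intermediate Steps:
P(Q, v) = -146/623 (P(Q, v) = -146*1/623 = -146/623)
(12642 - 411615)/(P(-172, m(13, g)) + 349760) = (12642 - 411615)/(-146/623 + 349760) = -398973/217900334/623 = -398973*623/217900334 = -248560179/217900334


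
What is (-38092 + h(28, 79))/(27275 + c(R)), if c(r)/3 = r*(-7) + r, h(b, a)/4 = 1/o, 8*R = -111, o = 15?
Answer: -2285504/1651485 ≈ -1.3839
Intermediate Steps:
R = -111/8 (R = (1/8)*(-111) = -111/8 ≈ -13.875)
h(b, a) = 4/15
c(r) = -18*r (c(r) = 3*(r*(-7) + r) = 3*(-7*r + r) = 3*(-6*r) = -18*r)
(-38092 + h(28, 79))/(27275 + c(R)) = (-38092 + 4/15)/(27275 - 18*(-111/8)) = -571376/(15*(27275 + 999/4)) = -571376/(15*110099/4) = -571376/15*4/110099 = -2285504/1651485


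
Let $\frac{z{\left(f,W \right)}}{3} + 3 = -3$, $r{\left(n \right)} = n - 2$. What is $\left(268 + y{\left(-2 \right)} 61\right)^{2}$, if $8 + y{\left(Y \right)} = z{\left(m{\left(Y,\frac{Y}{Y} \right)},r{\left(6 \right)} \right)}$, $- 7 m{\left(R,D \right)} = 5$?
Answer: $1737124$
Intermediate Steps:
$m{\left(R,D \right)} = - \frac{5}{7}$ ($m{\left(R,D \right)} = \left(- \frac{1}{7}\right) 5 = - \frac{5}{7}$)
$r{\left(n \right)} = -2 + n$
$z{\left(f,W \right)} = -18$ ($z{\left(f,W \right)} = -9 + 3 \left(-3\right) = -9 - 9 = -18$)
$y{\left(Y \right)} = -26$ ($y{\left(Y \right)} = -8 - 18 = -26$)
$\left(268 + y{\left(-2 \right)} 61\right)^{2} = \left(268 - 1586\right)^{2} = \left(-1318\right)^{2} = 1737124$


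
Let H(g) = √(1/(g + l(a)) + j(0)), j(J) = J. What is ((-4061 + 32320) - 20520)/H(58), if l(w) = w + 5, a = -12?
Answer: 7739*√51 ≈ 55268.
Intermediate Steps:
l(w) = 5 + w
H(g) = √(1/(-7 + g)) (H(g) = √(1/(g + (5 - 12)) + 0) = √(1/(g - 7) + 0) = √(1/(-7 + g) + 0) = √(1/(-7 + g)))
((-4061 + 32320) - 20520)/H(58) = ((-4061 + 32320) - 20520)/(√(1/(-7 + 58))) = (28259 - 20520)/(√(1/51)) = 7739/(√(1/51)) = 7739/((√51/51)) = 7739*√51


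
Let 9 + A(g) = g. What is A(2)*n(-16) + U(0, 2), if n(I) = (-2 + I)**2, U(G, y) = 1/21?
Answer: -47627/21 ≈ -2268.0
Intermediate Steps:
U(G, y) = 1/21
A(g) = -9 + g
A(2)*n(-16) + U(0, 2) = (-9 + 2)*(-2 - 16)**2 + 1/21 = -7*(-18)**2 + 1/21 = -7*324 + 1/21 = -2268 + 1/21 = -47627/21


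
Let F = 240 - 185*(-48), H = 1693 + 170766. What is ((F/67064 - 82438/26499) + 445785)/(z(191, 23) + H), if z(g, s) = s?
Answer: 5825089233703/2253843773082 ≈ 2.5845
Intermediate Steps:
H = 172459
F = 9120 (F = 240 + 8880 = 9120)
((F/67064 - 82438/26499) + 445785)/(z(191, 23) + H) = ((9120/67064 - 82438/26499) + 445785)/(23 + 172459) = ((9120*(1/67064) - 82438*1/26499) + 445785)/172482 = ((1140/8383 - 82438/26499) + 445785)*(1/172482) = (-660868894/222141117 + 445785)*(1/172482) = (99026516972951/222141117)*(1/172482) = 5825089233703/2253843773082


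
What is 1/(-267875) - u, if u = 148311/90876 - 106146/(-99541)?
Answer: -2179536624546847/807722408499500 ≈ -2.6984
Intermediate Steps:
u = 8136383049/3015295972 (u = 148311*(1/90876) - 106146*(-1/99541) = 49437/30292 + 106146/99541 = 8136383049/3015295972 ≈ 2.6984)
1/(-267875) - u = 1/(-267875) - 1*8136383049/3015295972 = -1/267875 - 8136383049/3015295972 = -2179536624546847/807722408499500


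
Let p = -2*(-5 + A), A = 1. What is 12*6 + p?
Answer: 80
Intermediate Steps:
p = 8 (p = -2*(-5 + 1) = -2*(-4) = 8)
12*6 + p = 12*6 + 8 = 72 + 8 = 80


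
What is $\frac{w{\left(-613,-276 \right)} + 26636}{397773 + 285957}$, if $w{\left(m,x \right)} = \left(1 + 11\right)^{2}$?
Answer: $\frac{2678}{68373} \approx 0.039168$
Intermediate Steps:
$w{\left(m,x \right)} = 144$ ($w{\left(m,x \right)} = 12^{2} = 144$)
$\frac{w{\left(-613,-276 \right)} + 26636}{397773 + 285957} = \frac{144 + 26636}{397773 + 285957} = \frac{26780}{683730} = 26780 \cdot \frac{1}{683730} = \frac{2678}{68373}$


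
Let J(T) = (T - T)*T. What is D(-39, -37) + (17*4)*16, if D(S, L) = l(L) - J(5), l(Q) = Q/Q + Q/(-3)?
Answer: 3304/3 ≈ 1101.3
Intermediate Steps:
l(Q) = 1 - Q/3 (l(Q) = 1 + Q*(-1/3) = 1 - Q/3)
J(T) = 0 (J(T) = 0*T = 0)
D(S, L) = 1 - L/3 (D(S, L) = (1 - L/3) - 1*0 = (1 - L/3) + 0 = 1 - L/3)
D(-39, -37) + (17*4)*16 = (1 - 1/3*(-37)) + (17*4)*16 = (1 + 37/3) + 68*16 = 40/3 + 1088 = 3304/3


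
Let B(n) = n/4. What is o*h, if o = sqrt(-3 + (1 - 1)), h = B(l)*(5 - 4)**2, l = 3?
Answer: 3*I*sqrt(3)/4 ≈ 1.299*I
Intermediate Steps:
B(n) = n/4 (B(n) = n*(1/4) = n/4)
h = 3/4 (h = ((1/4)*3)*(5 - 4)**2 = (3/4)*1**2 = (3/4)*1 = 3/4 ≈ 0.75000)
o = I*sqrt(3) (o = sqrt(-3 + 0) = sqrt(-3) = I*sqrt(3) ≈ 1.732*I)
o*h = (I*sqrt(3))*(3/4) = 3*I*sqrt(3)/4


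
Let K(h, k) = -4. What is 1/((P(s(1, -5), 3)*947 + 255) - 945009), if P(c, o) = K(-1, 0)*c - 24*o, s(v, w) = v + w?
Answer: -1/997786 ≈ -1.0022e-6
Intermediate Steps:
P(c, o) = -24*o - 4*c (P(c, o) = -4*c - 24*o = -24*o - 4*c)
1/((P(s(1, -5), 3)*947 + 255) - 945009) = 1/(((-24*3 - 4*(1 - 5))*947 + 255) - 945009) = 1/(((-72 - 4*(-4))*947 + 255) - 945009) = 1/(((-72 + 16)*947 + 255) - 945009) = 1/((-56*947 + 255) - 945009) = 1/((-53032 + 255) - 945009) = 1/(-52777 - 945009) = 1/(-997786) = -1/997786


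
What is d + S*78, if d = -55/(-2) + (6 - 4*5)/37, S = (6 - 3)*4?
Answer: 71271/74 ≈ 963.12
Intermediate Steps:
S = 12 (S = 3*4 = 12)
d = 2007/74 (d = -55*(-½) + (6 - 20)*(1/37) = 55/2 - 14*1/37 = 55/2 - 14/37 = 2007/74 ≈ 27.122)
d + S*78 = 2007/74 + 12*78 = 2007/74 + 936 = 71271/74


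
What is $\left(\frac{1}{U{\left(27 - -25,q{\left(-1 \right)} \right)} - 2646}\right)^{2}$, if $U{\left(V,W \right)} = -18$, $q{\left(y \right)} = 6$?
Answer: $\frac{1}{7096896} \approx 1.4091 \cdot 10^{-7}$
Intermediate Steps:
$\left(\frac{1}{U{\left(27 - -25,q{\left(-1 \right)} \right)} - 2646}\right)^{2} = \left(\frac{1}{-18 - 2646}\right)^{2} = \left(\frac{1}{-2664}\right)^{2} = \left(- \frac{1}{2664}\right)^{2} = \frac{1}{7096896}$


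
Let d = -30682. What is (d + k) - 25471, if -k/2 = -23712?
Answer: -8729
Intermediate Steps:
k = 47424 (k = -2*(-23712) = 47424)
(d + k) - 25471 = (-30682 + 47424) - 25471 = 16742 - 25471 = -8729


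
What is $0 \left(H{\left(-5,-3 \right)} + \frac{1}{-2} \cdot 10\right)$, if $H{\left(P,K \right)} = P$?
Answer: $0$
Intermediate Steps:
$0 \left(H{\left(-5,-3 \right)} + \frac{1}{-2} \cdot 10\right) = 0 \left(-5 + \frac{1}{-2} \cdot 10\right) = 0 \left(-5 - 5\right) = 0 \left(-10\right) = 0$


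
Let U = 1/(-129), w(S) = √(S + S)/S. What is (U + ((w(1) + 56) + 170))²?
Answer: 849930691/16641 + 58306*√2/129 ≈ 51714.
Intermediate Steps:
w(S) = √2/√S (w(S) = √(2*S)/S = (√2*√S)/S = √2/√S)
U = -1/129 ≈ -0.0077519
(U + ((w(1) + 56) + 170))² = (-1/129 + ((√2/√1 + 56) + 170))² = (-1/129 + ((√2*1 + 56) + 170))² = (-1/129 + ((√2 + 56) + 170))² = (-1/129 + ((56 + √2) + 170))² = (-1/129 + (226 + √2))² = (29153/129 + √2)²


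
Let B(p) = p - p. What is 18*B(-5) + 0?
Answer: 0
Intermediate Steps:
B(p) = 0
18*B(-5) + 0 = 18*0 + 0 = 0 + 0 = 0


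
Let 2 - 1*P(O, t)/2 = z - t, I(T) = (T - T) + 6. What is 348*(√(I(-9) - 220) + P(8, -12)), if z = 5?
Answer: -10440 + 348*I*√214 ≈ -10440.0 + 5090.8*I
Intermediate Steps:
I(T) = 6 (I(T) = 0 + 6 = 6)
P(O, t) = -6 + 2*t (P(O, t) = 4 - 2*(5 - t) = 4 + (-10 + 2*t) = -6 + 2*t)
348*(√(I(-9) - 220) + P(8, -12)) = 348*(√(6 - 220) + (-6 + 2*(-12))) = 348*(√(-214) + (-6 - 24)) = 348*(I*√214 - 30) = 348*(-30 + I*√214) = -10440 + 348*I*√214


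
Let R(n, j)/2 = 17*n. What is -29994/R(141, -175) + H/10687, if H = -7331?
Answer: -59281782/8538913 ≈ -6.9425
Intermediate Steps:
R(n, j) = 34*n (R(n, j) = 2*(17*n) = 34*n)
-29994/R(141, -175) + H/10687 = -29994/(34*141) - 7331/10687 = -29994/4794 - 7331*1/10687 = -29994*1/4794 - 7331/10687 = -4999/799 - 7331/10687 = -59281782/8538913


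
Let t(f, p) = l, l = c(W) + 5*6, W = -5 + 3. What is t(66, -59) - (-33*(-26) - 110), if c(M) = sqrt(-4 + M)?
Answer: -718 + I*sqrt(6) ≈ -718.0 + 2.4495*I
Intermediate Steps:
W = -2
l = 30 + I*sqrt(6) (l = sqrt(-4 - 2) + 5*6 = sqrt(-6) + 30 = I*sqrt(6) + 30 = 30 + I*sqrt(6) ≈ 30.0 + 2.4495*I)
t(f, p) = 30 + I*sqrt(6)
t(66, -59) - (-33*(-26) - 110) = (30 + I*sqrt(6)) - (-33*(-26) - 110) = (30 + I*sqrt(6)) - (858 - 110) = (30 + I*sqrt(6)) - 1*748 = (30 + I*sqrt(6)) - 748 = -718 + I*sqrt(6)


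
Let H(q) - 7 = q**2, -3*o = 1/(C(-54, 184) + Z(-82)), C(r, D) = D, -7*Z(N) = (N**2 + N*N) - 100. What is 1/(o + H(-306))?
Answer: 36180/3388003747 ≈ 1.0679e-5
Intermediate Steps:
Z(N) = 100/7 - 2*N**2/7 (Z(N) = -((N**2 + N*N) - 100)/7 = -((N**2 + N**2) - 100)/7 = -(2*N**2 - 100)/7 = -(-100 + 2*N**2)/7 = 100/7 - 2*N**2/7)
o = 7/36180 (o = -1/(3*(184 + (100/7 - 2/7*(-82)**2))) = -1/(3*(184 + (100/7 - 2/7*6724))) = -1/(3*(184 + (100/7 - 13448/7))) = -1/(3*(184 - 13348/7)) = -1/(3*(-12060/7)) = -1/3*(-7/12060) = 7/36180 ≈ 0.00019348)
H(q) = 7 + q**2
1/(o + H(-306)) = 1/(7/36180 + (7 + (-306)**2)) = 1/(7/36180 + (7 + 93636)) = 1/(7/36180 + 93643) = 1/(3388003747/36180) = 36180/3388003747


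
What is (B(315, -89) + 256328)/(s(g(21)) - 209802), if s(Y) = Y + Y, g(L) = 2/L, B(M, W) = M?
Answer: -5389503/4405838 ≈ -1.2233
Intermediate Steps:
s(Y) = 2*Y
(B(315, -89) + 256328)/(s(g(21)) - 209802) = (315 + 256328)/(2*(2/21) - 209802) = 256643/(2*(2*(1/21)) - 209802) = 256643/(2*(2/21) - 209802) = 256643/(4/21 - 209802) = 256643/(-4405838/21) = 256643*(-21/4405838) = -5389503/4405838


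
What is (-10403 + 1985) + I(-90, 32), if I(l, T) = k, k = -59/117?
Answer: -984965/117 ≈ -8418.5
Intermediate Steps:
k = -59/117 (k = -59*1/117 = -59/117 ≈ -0.50427)
I(l, T) = -59/117
(-10403 + 1985) + I(-90, 32) = (-10403 + 1985) - 59/117 = -8418 - 59/117 = -984965/117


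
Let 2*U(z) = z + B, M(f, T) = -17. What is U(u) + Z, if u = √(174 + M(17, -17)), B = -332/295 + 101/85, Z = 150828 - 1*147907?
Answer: 5859589/2006 + √157/2 ≈ 2927.3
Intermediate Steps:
Z = 2921 (Z = 150828 - 147907 = 2921)
B = 63/1003 (B = -332*1/295 + 101*(1/85) = -332/295 + 101/85 = 63/1003 ≈ 0.062812)
u = √157 (u = √(174 - 17) = √157 ≈ 12.530)
U(z) = 63/2006 + z/2 (U(z) = (z + 63/1003)/2 = (63/1003 + z)/2 = 63/2006 + z/2)
U(u) + Z = (63/2006 + √157/2) + 2921 = 5859589/2006 + √157/2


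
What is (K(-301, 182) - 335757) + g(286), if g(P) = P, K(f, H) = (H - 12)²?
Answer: -306571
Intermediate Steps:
K(f, H) = (-12 + H)²
(K(-301, 182) - 335757) + g(286) = ((-12 + 182)² - 335757) + 286 = (170² - 335757) + 286 = (28900 - 335757) + 286 = -306857 + 286 = -306571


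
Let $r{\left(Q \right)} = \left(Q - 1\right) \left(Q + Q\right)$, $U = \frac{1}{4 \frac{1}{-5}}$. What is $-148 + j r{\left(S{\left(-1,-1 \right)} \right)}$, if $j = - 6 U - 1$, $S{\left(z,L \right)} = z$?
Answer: $-122$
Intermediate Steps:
$U = - \frac{5}{4}$ ($U = \frac{1}{4 \left(- \frac{1}{5}\right)} = \frac{1}{- \frac{4}{5}} = - \frac{5}{4} \approx -1.25$)
$j = \frac{13}{2}$ ($j = \left(-6\right) \left(- \frac{5}{4}\right) - 1 = \frac{15}{2} - 1 = \frac{13}{2} \approx 6.5$)
$r{\left(Q \right)} = 2 Q \left(-1 + Q\right)$ ($r{\left(Q \right)} = \left(-1 + Q\right) 2 Q = 2 Q \left(-1 + Q\right)$)
$-148 + j r{\left(S{\left(-1,-1 \right)} \right)} = -148 + \frac{13 \cdot 2 \left(-1\right) \left(-1 - 1\right)}{2} = -148 + \frac{13 \cdot 2 \left(-1\right) \left(-2\right)}{2} = -148 + \frac{13}{2} \cdot 4 = -148 + 26 = -122$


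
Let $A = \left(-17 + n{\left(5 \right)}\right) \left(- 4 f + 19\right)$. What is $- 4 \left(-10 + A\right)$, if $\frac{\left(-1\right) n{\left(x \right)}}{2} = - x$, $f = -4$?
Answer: $1020$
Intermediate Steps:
$n{\left(x \right)} = 2 x$ ($n{\left(x \right)} = - 2 \left(- x\right) = 2 x$)
$A = -245$ ($A = \left(-17 + 2 \cdot 5\right) \left(\left(-4\right) \left(-4\right) + 19\right) = \left(-17 + 10\right) \left(16 + 19\right) = \left(-7\right) 35 = -245$)
$- 4 \left(-10 + A\right) = - 4 \left(-10 - 245\right) = \left(-4\right) \left(-255\right) = 1020$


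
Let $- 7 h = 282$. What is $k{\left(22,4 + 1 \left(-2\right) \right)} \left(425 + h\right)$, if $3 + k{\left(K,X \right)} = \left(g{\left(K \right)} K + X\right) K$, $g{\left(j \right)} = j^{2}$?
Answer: $90137403$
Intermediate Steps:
$h = - \frac{282}{7}$ ($h = \left(- \frac{1}{7}\right) 282 = - \frac{282}{7} \approx -40.286$)
$k{\left(K,X \right)} = -3 + K \left(X + K^{3}\right)$ ($k{\left(K,X \right)} = -3 + \left(K^{2} K + X\right) K = -3 + \left(K^{3} + X\right) K = -3 + \left(X + K^{3}\right) K = -3 + K \left(X + K^{3}\right)$)
$k{\left(22,4 + 1 \left(-2\right) \right)} \left(425 + h\right) = \left(-3 + 22^{4} + 22 \left(4 + 1 \left(-2\right)\right)\right) \left(425 - \frac{282}{7}\right) = \left(-3 + 234256 + 22 \left(4 - 2\right)\right) \frac{2693}{7} = \left(-3 + 234256 + 22 \cdot 2\right) \frac{2693}{7} = \left(-3 + 234256 + 44\right) \frac{2693}{7} = 234297 \cdot \frac{2693}{7} = 90137403$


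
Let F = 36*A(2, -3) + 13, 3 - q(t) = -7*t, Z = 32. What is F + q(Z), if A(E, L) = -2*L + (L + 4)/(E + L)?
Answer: 420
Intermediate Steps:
q(t) = 3 + 7*t (q(t) = 3 - (-7)*t = 3 + 7*t)
A(E, L) = -2*L + (4 + L)/(E + L)
F = 193 (F = 36*((4 - 3 - 2*(-3)**2 - 2*2*(-3))/(2 - 3)) + 13 = 36*((4 - 3 - 2*9 + 12)/(-1)) + 13 = 36*(-(4 - 3 - 18 + 12)) + 13 = 36*(-1*(-5)) + 13 = 36*5 + 13 = 180 + 13 = 193)
F + q(Z) = 193 + (3 + 7*32) = 193 + (3 + 224) = 193 + 227 = 420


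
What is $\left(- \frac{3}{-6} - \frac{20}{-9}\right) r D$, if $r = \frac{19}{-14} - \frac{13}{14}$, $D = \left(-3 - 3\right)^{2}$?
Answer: $-224$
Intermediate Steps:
$D = 36$ ($D = \left(-6\right)^{2} = 36$)
$r = - \frac{16}{7}$ ($r = 19 \left(- \frac{1}{14}\right) - \frac{13}{14} = - \frac{19}{14} - \frac{13}{14} = - \frac{16}{7} \approx -2.2857$)
$\left(- \frac{3}{-6} - \frac{20}{-9}\right) r D = \left(- \frac{3}{-6} - \frac{20}{-9}\right) \left(- \frac{16}{7}\right) 36 = \left(\left(-3\right) \left(- \frac{1}{6}\right) - - \frac{20}{9}\right) \left(- \frac{16}{7}\right) 36 = \left(\frac{1}{2} + \frac{20}{9}\right) \left(- \frac{16}{7}\right) 36 = \frac{49}{18} \left(- \frac{16}{7}\right) 36 = \left(- \frac{56}{9}\right) 36 = -224$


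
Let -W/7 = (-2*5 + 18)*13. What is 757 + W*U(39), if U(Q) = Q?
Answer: -27635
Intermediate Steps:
W = -728 (W = -7*(-2*5 + 18)*13 = -7*(-10 + 18)*13 = -56*13 = -7*104 = -728)
757 + W*U(39) = 757 - 728*39 = 757 - 28392 = -27635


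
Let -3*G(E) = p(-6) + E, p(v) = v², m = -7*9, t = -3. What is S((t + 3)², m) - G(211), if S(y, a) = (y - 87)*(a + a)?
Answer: 33133/3 ≈ 11044.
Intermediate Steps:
m = -63
S(y, a) = 2*a*(-87 + y) (S(y, a) = (-87 + y)*(2*a) = 2*a*(-87 + y))
G(E) = -12 - E/3 (G(E) = -((-6)² + E)/3 = -(36 + E)/3 = -12 - E/3)
S((t + 3)², m) - G(211) = 2*(-63)*(-87 + (-3 + 3)²) - (-12 - ⅓*211) = 2*(-63)*(-87 + 0²) - (-12 - 211/3) = 2*(-63)*(-87 + 0) - 1*(-247/3) = 2*(-63)*(-87) + 247/3 = 10962 + 247/3 = 33133/3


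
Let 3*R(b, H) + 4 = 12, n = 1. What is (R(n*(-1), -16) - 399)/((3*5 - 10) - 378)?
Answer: 1189/1119 ≈ 1.0626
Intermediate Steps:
R(b, H) = 8/3 (R(b, H) = -4/3 + (⅓)*12 = -4/3 + 4 = 8/3)
(R(n*(-1), -16) - 399)/((3*5 - 10) - 378) = (8/3 - 399)/((3*5 - 10) - 378) = -1189/(3*((15 - 10) - 378)) = -1189/(3*(5 - 378)) = -1189/3/(-373) = -1189/3*(-1/373) = 1189/1119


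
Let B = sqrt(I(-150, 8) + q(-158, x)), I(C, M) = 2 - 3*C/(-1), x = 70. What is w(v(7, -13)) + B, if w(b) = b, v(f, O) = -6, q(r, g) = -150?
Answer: -6 + I*sqrt(598) ≈ -6.0 + 24.454*I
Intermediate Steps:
I(C, M) = 2 + 3*C (I(C, M) = 2 - 3*C*(-1) = 2 - (-3)*C = 2 + 3*C)
B = I*sqrt(598) (B = sqrt((2 + 3*(-150)) - 150) = sqrt((2 - 450) - 150) = sqrt(-448 - 150) = sqrt(-598) = I*sqrt(598) ≈ 24.454*I)
w(v(7, -13)) + B = -6 + I*sqrt(598)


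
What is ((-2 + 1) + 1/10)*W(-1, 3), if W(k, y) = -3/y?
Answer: 9/10 ≈ 0.90000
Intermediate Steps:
((-2 + 1) + 1/10)*W(-1, 3) = ((-2 + 1) + 1/10)*(-3/3) = (-1 + 1/10)*(-3*1/3) = -9/10*(-1) = 9/10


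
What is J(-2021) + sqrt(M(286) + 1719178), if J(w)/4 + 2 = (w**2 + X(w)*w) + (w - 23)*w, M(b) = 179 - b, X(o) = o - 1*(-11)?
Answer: 49110292 + sqrt(1719071) ≈ 4.9112e+7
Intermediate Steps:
X(o) = 11 + o (X(o) = o + 11 = 11 + o)
J(w) = -8 + 4*w**2 + 4*w*(-23 + w) + 4*w*(11 + w) (J(w) = -8 + 4*((w**2 + (11 + w)*w) + (w - 23)*w) = -8 + 4*((w**2 + w*(11 + w)) + (-23 + w)*w) = -8 + 4*((w**2 + w*(11 + w)) + w*(-23 + w)) = -8 + 4*(w**2 + w*(-23 + w) + w*(11 + w)) = -8 + (4*w**2 + 4*w*(-23 + w) + 4*w*(11 + w)) = -8 + 4*w**2 + 4*w*(-23 + w) + 4*w*(11 + w))
J(-2021) + sqrt(M(286) + 1719178) = (-8 - 48*(-2021) + 12*(-2021)**2) + sqrt((179 - 1*286) + 1719178) = (-8 + 97008 + 12*4084441) + sqrt((179 - 286) + 1719178) = (-8 + 97008 + 49013292) + sqrt(-107 + 1719178) = 49110292 + sqrt(1719071)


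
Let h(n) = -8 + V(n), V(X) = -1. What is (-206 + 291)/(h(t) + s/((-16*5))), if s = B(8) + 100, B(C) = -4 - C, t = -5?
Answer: -850/101 ≈ -8.4158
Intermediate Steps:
h(n) = -9 (h(n) = -8 - 1 = -9)
s = 88 (s = (-4 - 1*8) + 100 = (-4 - 8) + 100 = -12 + 100 = 88)
(-206 + 291)/(h(t) + s/((-16*5))) = (-206 + 291)/(-9 + 88/((-16*5))) = 85/(-9 + 88/(-80)) = 85/(-9 + 88*(-1/80)) = 85/(-9 - 11/10) = 85/(-101/10) = 85*(-10/101) = -850/101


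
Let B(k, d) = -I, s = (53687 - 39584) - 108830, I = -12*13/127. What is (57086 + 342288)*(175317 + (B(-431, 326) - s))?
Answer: 13696828464256/127 ≈ 1.0785e+11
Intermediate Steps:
I = -156/127 (I = -156*1/127 = -156/127 ≈ -1.2283)
s = -94727 (s = 14103 - 108830 = -94727)
B(k, d) = 156/127 (B(k, d) = -1*(-156/127) = 156/127)
(57086 + 342288)*(175317 + (B(-431, 326) - s)) = (57086 + 342288)*(175317 + (156/127 - 1*(-94727))) = 399374*(175317 + (156/127 + 94727)) = 399374*(175317 + 12030485/127) = 399374*(34295744/127) = 13696828464256/127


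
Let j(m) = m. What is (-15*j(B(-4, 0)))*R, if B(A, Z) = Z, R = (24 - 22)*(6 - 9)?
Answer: 0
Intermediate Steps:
R = -6 (R = 2*(-3) = -6)
(-15*j(B(-4, 0)))*R = -15*0*(-6) = 0*(-6) = 0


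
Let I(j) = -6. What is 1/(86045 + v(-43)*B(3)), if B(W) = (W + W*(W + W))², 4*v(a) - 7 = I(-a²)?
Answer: 4/344621 ≈ 1.1607e-5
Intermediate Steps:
v(a) = ¼ (v(a) = 7/4 + (¼)*(-6) = 7/4 - 3/2 = ¼)
B(W) = (W + 2*W²)² (B(W) = (W + W*(2*W))² = (W + 2*W²)²)
1/(86045 + v(-43)*B(3)) = 1/(86045 + (3²*(1 + 2*3)²)/4) = 1/(86045 + (9*(1 + 6)²)/4) = 1/(86045 + (9*7²)/4) = 1/(86045 + (9*49)/4) = 1/(86045 + (¼)*441) = 1/(86045 + 441/4) = 1/(344621/4) = 4/344621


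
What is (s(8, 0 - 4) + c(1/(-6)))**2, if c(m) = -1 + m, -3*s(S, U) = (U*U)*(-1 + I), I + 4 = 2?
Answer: 7921/36 ≈ 220.03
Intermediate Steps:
I = -2 (I = -4 + 2 = -2)
s(S, U) = U**2 (s(S, U) = -U*U*(-1 - 2)/3 = -U**2*(-3)/3 = -(-1)*U**2 = U**2)
(s(8, 0 - 4) + c(1/(-6)))**2 = ((0 - 4)**2 + (-1 + 1/(-6)))**2 = ((-4)**2 + (-1 - 1/6))**2 = (16 - 7/6)**2 = (89/6)**2 = 7921/36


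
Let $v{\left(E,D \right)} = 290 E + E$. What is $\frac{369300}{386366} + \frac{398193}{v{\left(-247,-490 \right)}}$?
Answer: $- \frac{21217343423}{4628471497} \approx -4.5841$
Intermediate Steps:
$v{\left(E,D \right)} = 291 E$
$\frac{369300}{386366} + \frac{398193}{v{\left(-247,-490 \right)}} = \frac{369300}{386366} + \frac{398193}{291 \left(-247\right)} = 369300 \cdot \frac{1}{386366} + \frac{398193}{-71877} = \frac{184650}{193183} + 398193 \left(- \frac{1}{71877}\right) = \frac{184650}{193183} - \frac{132731}{23959} = - \frac{21217343423}{4628471497}$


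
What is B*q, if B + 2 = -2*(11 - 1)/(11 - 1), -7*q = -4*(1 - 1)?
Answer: 0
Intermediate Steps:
q = 0 (q = -(-4)*(1 - 1)/7 = -(-4)*0/7 = -1/7*0 = 0)
B = -4 (B = -2 - 2*(11 - 1)/(11 - 1) = -2 - 20/10 = -2 - 2*1 = -2 - 2 = -4)
B*q = -4*0 = 0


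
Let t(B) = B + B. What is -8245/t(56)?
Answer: -8245/112 ≈ -73.616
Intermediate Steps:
t(B) = 2*B
-8245/t(56) = -8245/(2*56) = -8245/112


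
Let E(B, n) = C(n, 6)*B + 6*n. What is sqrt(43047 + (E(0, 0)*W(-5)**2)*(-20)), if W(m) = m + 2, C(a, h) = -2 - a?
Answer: 3*sqrt(4783) ≈ 207.48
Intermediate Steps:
W(m) = 2 + m
E(B, n) = 6*n + B*(-2 - n) (E(B, n) = (-2 - n)*B + 6*n = B*(-2 - n) + 6*n = 6*n + B*(-2 - n))
sqrt(43047 + (E(0, 0)*W(-5)**2)*(-20)) = sqrt(43047 + ((6*0 - 1*0*(2 + 0))*(2 - 5)**2)*(-20)) = sqrt(43047 + ((0 - 1*0*2)*(-3)**2)*(-20)) = sqrt(43047 + ((0 + 0)*9)*(-20)) = sqrt(43047 + (0*9)*(-20)) = sqrt(43047 + 0*(-20)) = sqrt(43047 + 0) = sqrt(43047) = 3*sqrt(4783)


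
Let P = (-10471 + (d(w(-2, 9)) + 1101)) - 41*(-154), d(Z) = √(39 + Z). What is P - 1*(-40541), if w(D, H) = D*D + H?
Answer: 37485 + 2*√13 ≈ 37492.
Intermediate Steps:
w(D, H) = H + D² (w(D, H) = D² + H = H + D²)
P = -3056 + 2*√13 (P = (-10471 + (√(39 + (9 + (-2)²)) + 1101)) - 41*(-154) = (-10471 + (√(39 + (9 + 4)) + 1101)) + 6314 = (-10471 + (√(39 + 13) + 1101)) + 6314 = (-10471 + (√52 + 1101)) + 6314 = (-10471 + (2*√13 + 1101)) + 6314 = (-10471 + (1101 + 2*√13)) + 6314 = (-9370 + 2*√13) + 6314 = -3056 + 2*√13 ≈ -3048.8)
P - 1*(-40541) = (-3056 + 2*√13) - 1*(-40541) = (-3056 + 2*√13) + 40541 = 37485 + 2*√13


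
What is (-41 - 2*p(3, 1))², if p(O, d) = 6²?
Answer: 12769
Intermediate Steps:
p(O, d) = 36
(-41 - 2*p(3, 1))² = (-41 - 2*36)² = (-41 - 72)² = (-113)² = 12769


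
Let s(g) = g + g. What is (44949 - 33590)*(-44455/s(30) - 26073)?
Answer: -3654951353/12 ≈ -3.0458e+8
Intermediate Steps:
s(g) = 2*g
(44949 - 33590)*(-44455/s(30) - 26073) = (44949 - 33590)*(-44455/(2*30) - 26073) = 11359*(-44455/60 - 26073) = 11359*(-44455*1/60 - 26073) = 11359*(-8891/12 - 26073) = 11359*(-321767/12) = -3654951353/12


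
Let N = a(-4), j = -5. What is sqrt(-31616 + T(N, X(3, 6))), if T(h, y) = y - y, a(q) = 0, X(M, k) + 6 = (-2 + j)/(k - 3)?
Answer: 8*I*sqrt(494) ≈ 177.81*I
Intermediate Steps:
X(M, k) = -6 - 7/(-3 + k) (X(M, k) = -6 + (-2 - 5)/(k - 3) = -6 - 7/(-3 + k))
N = 0
T(h, y) = 0
sqrt(-31616 + T(N, X(3, 6))) = sqrt(-31616 + 0) = sqrt(-31616) = 8*I*sqrt(494)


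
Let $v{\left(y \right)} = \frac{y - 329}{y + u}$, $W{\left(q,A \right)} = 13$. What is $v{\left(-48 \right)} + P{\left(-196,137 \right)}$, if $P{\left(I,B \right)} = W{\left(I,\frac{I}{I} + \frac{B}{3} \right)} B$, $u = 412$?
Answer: $\frac{49839}{28} \approx 1780.0$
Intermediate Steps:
$v{\left(y \right)} = \frac{-329 + y}{412 + y}$ ($v{\left(y \right)} = \frac{y - 329}{y + 412} = \frac{-329 + y}{412 + y}$)
$P{\left(I,B \right)} = 13 B$
$v{\left(-48 \right)} + P{\left(-196,137 \right)} = \frac{-329 - 48}{412 - 48} + 13 \cdot 137 = \frac{1}{364} \left(-377\right) + 1781 = - \frac{29}{28} + 1781 = \frac{49839}{28}$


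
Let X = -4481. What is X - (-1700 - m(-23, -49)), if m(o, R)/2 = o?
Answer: -2827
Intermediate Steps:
m(o, R) = 2*o
X - (-1700 - m(-23, -49)) = -4481 - (-1700 - 2*(-23)) = -4481 - (-1700 - 1*(-46)) = -4481 - (-1700 + 46) = -4481 - 1*(-1654) = -4481 + 1654 = -2827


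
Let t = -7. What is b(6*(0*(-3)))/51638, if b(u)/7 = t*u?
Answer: 0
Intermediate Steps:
b(u) = -49*u (b(u) = 7*(-7*u) = -49*u)
b(6*(0*(-3)))/51638 = -294*0*(-3)/51638 = -294*0*(1/51638) = -49*0*(1/51638) = 0*(1/51638) = 0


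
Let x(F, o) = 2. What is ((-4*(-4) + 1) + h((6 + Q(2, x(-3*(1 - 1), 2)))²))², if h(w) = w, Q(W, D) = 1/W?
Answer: 56169/16 ≈ 3510.6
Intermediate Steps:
((-4*(-4) + 1) + h((6 + Q(2, x(-3*(1 - 1), 2)))²))² = ((-4*(-4) + 1) + (6 + 1/2)²)² = ((16 + 1) + (6 + ½)²)² = (17 + (13/2)²)² = (17 + 169/4)² = (237/4)² = 56169/16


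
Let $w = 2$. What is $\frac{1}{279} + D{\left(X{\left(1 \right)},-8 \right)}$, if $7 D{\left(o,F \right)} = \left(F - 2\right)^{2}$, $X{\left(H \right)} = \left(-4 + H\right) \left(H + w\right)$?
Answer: $\frac{27907}{1953} \approx 14.289$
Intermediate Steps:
$X{\left(H \right)} = \left(-4 + H\right) \left(2 + H\right)$ ($X{\left(H \right)} = \left(-4 + H\right) \left(H + 2\right) = \left(-4 + H\right) \left(2 + H\right)$)
$D{\left(o,F \right)} = \frac{\left(-2 + F\right)^{2}}{7}$ ($D{\left(o,F \right)} = \frac{\left(F - 2\right)^{2}}{7} = \frac{\left(-2 + F\right)^{2}}{7}$)
$\frac{1}{279} + D{\left(X{\left(1 \right)},-8 \right)} = \frac{1}{279} + \frac{\left(-2 - 8\right)^{2}}{7} = \frac{1}{279} + \frac{\left(-10\right)^{2}}{7} = \frac{1}{279} + \frac{1}{7} \cdot 100 = \frac{1}{279} + \frac{100}{7} = \frac{27907}{1953}$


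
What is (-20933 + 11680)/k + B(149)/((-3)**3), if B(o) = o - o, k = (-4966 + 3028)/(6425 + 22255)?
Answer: 2327860/17 ≈ 1.3693e+5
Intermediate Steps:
k = -323/4780 (k = -1938/28680 = -1938*1/28680 = -323/4780 ≈ -0.067573)
B(o) = 0
(-20933 + 11680)/k + B(149)/((-3)**3) = (-20933 + 11680)/(-323/4780) + 0/((-3)**3) = -9253*(-4780/323) + 0/(-27) = 2327860/17 + 0*(-1/27) = 2327860/17 + 0 = 2327860/17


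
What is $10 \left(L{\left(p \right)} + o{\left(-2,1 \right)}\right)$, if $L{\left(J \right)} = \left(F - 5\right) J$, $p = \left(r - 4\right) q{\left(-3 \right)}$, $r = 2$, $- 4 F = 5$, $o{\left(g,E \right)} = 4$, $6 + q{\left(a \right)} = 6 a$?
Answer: $-2960$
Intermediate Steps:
$q{\left(a \right)} = -6 + 6 a$
$F = - \frac{5}{4}$ ($F = \left(- \frac{1}{4}\right) 5 = - \frac{5}{4} \approx -1.25$)
$p = 48$ ($p = \left(2 - 4\right) \left(-6 + 6 \left(-3\right)\right) = - 2 \left(-6 - 18\right) = \left(-2\right) \left(-24\right) = 48$)
$L{\left(J \right)} = - \frac{25 J}{4}$ ($L{\left(J \right)} = \left(- \frac{5}{4} - 5\right) J = - \frac{25 J}{4}$)
$10 \left(L{\left(p \right)} + o{\left(-2,1 \right)}\right) = 10 \left(\left(- \frac{25}{4}\right) 48 + 4\right) = 10 \left(-300 + 4\right) = 10 \left(-296\right) = -2960$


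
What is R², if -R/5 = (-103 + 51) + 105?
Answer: 70225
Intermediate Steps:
R = -265 (R = -5*((-103 + 51) + 105) = -5*(-52 + 105) = -5*53 = -265)
R² = (-265)² = 70225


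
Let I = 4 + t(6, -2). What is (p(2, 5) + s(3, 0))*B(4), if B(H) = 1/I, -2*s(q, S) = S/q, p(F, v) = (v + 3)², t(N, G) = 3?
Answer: 64/7 ≈ 9.1429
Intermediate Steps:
p(F, v) = (3 + v)²
s(q, S) = -S/(2*q)
I = 7 (I = 4 + 3 = 7)
B(H) = ⅐ (B(H) = 1/7 = ⅐)
(p(2, 5) + s(3, 0))*B(4) = ((3 + 5)² - ½*0/3)*(⅐) = (8² - ½*0*⅓)*(⅐) = (64 + 0)*(⅐) = 64*(⅐) = 64/7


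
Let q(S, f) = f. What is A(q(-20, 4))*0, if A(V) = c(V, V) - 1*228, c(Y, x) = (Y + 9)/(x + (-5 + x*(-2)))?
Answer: 0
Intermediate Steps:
c(Y, x) = (9 + Y)/(-5 - x) (c(Y, x) = (9 + Y)/(x + (-5 - 2*x)) = (9 + Y)/(-5 - x))
A(V) = -228 + (-9 - V)/(5 + V) (A(V) = (-9 - V)/(5 + V) - 1*228 = (-9 - V)/(5 + V) - 228 = -228 + (-9 - V)/(5 + V))
A(q(-20, 4))*0 = ((-1149 - 229*4)/(5 + 4))*0 = ((-1149 - 916)/9)*0 = ((1/9)*(-2065))*0 = -2065/9*0 = 0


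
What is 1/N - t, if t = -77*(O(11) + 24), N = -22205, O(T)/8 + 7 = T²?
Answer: 1600358759/22205 ≈ 72072.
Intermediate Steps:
O(T) = -56 + 8*T²
t = -72072 (t = -77*((-56 + 8*11²) + 24) = -77*((-56 + 8*121) + 24) = -77*((-56 + 968) + 24) = -77*(912 + 24) = -77*936 = -72072)
1/N - t = 1/(-22205) - 1*(-72072) = -1/22205 + 72072 = 1600358759/22205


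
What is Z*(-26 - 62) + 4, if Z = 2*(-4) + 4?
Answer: 356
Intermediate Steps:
Z = -4 (Z = -8 + 4 = -4)
Z*(-26 - 62) + 4 = -4*(-26 - 62) + 4 = -4*(-88) + 4 = 352 + 4 = 356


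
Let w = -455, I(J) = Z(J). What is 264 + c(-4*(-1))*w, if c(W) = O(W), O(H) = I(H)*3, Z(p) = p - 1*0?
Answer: -5196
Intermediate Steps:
Z(p) = p (Z(p) = p + 0 = p)
I(J) = J
O(H) = 3*H (O(H) = H*3 = 3*H)
c(W) = 3*W
264 + c(-4*(-1))*w = 264 + (3*(-4*(-1)))*(-455) = 264 + (3*4)*(-455) = 264 + 12*(-455) = 264 - 5460 = -5196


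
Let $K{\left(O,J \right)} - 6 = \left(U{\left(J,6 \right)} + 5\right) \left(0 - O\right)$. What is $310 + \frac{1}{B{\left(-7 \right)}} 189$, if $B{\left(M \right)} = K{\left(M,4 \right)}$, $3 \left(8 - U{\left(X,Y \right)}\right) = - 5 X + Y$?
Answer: $\frac{121157}{389} \approx 311.46$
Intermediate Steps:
$U{\left(X,Y \right)} = 8 - \frac{Y}{3} + \frac{5 X}{3}$ ($U{\left(X,Y \right)} = 8 - \frac{- 5 X + Y}{3} = 8 - \frac{Y - 5 X}{3} = 8 + \left(- \frac{Y}{3} + \frac{5 X}{3}\right) = 8 - \frac{Y}{3} + \frac{5 X}{3}$)
$K{\left(O,J \right)} = 6 - O \left(11 + \frac{5 J}{3}\right)$ ($K{\left(O,J \right)} = 6 + \left(\left(8 - 2 + \frac{5 J}{3}\right) + 5\right) \left(0 - O\right) = 6 + \left(\left(8 - 2 + \frac{5 J}{3}\right) + 5\right) \left(- O\right) = 6 + \left(\left(6 + \frac{5 J}{3}\right) + 5\right) \left(- O\right) = 6 + \left(11 + \frac{5 J}{3}\right) \left(- O\right) = 6 - O \left(11 + \frac{5 J}{3}\right)$)
$B{\left(M \right)} = 6 - \frac{53 M}{3}$ ($B{\left(M \right)} = 6 - 11 M - \frac{20 M}{3} = 6 - \frac{53 M}{3}$)
$310 + \frac{1}{B{\left(-7 \right)}} 189 = 310 + \frac{1}{6 - - \frac{371}{3}} \cdot 189 = 310 + \frac{1}{6 + \frac{371}{3}} \cdot 189 = 310 + \frac{1}{\frac{389}{3}} \cdot 189 = 310 + \frac{3}{389} \cdot 189 = 310 + \frac{567}{389} = \frac{121157}{389}$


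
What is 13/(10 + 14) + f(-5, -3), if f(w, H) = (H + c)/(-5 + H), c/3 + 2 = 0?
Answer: 5/3 ≈ 1.6667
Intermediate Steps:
c = -6 (c = -6 + 3*0 = -6 + 0 = -6)
f(w, H) = (-6 + H)/(-5 + H) (f(w, H) = (H - 6)/(-5 + H) = (-6 + H)/(-5 + H))
13/(10 + 14) + f(-5, -3) = 13/(10 + 14) + (-6 - 3)/(-5 - 3) = 13/24 - 9/(-8) = (1/24)*13 - ⅛*(-9) = 13/24 + 9/8 = 5/3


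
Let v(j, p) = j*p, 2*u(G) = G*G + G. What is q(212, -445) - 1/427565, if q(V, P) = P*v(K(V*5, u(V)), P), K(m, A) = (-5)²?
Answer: 2116713978124/427565 ≈ 4.9506e+6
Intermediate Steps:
u(G) = G/2 + G²/2 (u(G) = (G*G + G)/2 = (G² + G)/2 = (G + G²)/2 = G/2 + G²/2)
K(m, A) = 25
q(V, P) = 25*P² (q(V, P) = P*(25*P) = 25*P²)
q(212, -445) - 1/427565 = 25*(-445)² - 1/427565 = 25*198025 - 1*1/427565 = 4950625 - 1/427565 = 2116713978124/427565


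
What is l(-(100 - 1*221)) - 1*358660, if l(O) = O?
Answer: -358539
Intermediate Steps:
l(-(100 - 1*221)) - 1*358660 = -(100 - 1*221) - 1*358660 = -(100 - 221) - 358660 = -1*(-121) - 358660 = 121 - 358660 = -358539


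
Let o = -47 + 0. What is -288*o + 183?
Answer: 13719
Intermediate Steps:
o = -47
-288*o + 183 = -288*(-47) + 183 = 13536 + 183 = 13719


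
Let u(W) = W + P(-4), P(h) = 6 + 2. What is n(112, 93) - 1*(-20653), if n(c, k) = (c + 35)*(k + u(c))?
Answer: 51964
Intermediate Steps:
P(h) = 8
u(W) = 8 + W (u(W) = W + 8 = 8 + W)
n(c, k) = (35 + c)*(8 + c + k) (n(c, k) = (c + 35)*(k + (8 + c)) = (35 + c)*(8 + c + k))
n(112, 93) - 1*(-20653) = (280 + 112² + 35*93 + 43*112 + 112*93) - 1*(-20653) = (280 + 12544 + 3255 + 4816 + 10416) + 20653 = 31311 + 20653 = 51964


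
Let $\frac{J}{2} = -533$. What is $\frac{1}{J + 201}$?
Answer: $- \frac{1}{865} \approx -0.0011561$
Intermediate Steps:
$J = -1066$ ($J = 2 \left(-533\right) = -1066$)
$\frac{1}{J + 201} = \frac{1}{-1066 + 201} = \frac{1}{-865} = - \frac{1}{865}$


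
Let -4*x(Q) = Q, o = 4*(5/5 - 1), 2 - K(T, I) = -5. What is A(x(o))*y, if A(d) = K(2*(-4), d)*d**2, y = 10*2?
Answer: 0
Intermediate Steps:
K(T, I) = 7 (K(T, I) = 2 - 1*(-5) = 2 + 5 = 7)
o = 0 (o = 4*(5*(1/5) - 1) = 4*(1 - 1) = 4*0 = 0)
y = 20
x(Q) = -Q/4
A(d) = 7*d**2
A(x(o))*y = (7*(-1/4*0)**2)*20 = (7*0**2)*20 = (7*0)*20 = 0*20 = 0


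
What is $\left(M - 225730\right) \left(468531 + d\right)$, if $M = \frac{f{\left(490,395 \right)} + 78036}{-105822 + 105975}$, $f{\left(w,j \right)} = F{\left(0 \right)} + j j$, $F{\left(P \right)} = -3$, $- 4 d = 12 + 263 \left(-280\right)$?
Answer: $- \frac{16703255020816}{153} \approx -1.0917 \cdot 10^{11}$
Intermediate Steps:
$d = 18407$ ($d = - \frac{12 + 263 \left(-280\right)}{4} = - \frac{12 - 73640}{4} = \left(- \frac{1}{4}\right) \left(-73628\right) = 18407$)
$f{\left(w,j \right)} = -3 + j^{2}$ ($f{\left(w,j \right)} = -3 + j j = -3 + j^{2}$)
$M = \frac{234058}{153}$ ($M = \frac{\left(-3 + 395^{2}\right) + 78036}{-105822 + 105975} = \frac{\left(-3 + 156025\right) + 78036}{153} = \left(156022 + 78036\right) \frac{1}{153} = 234058 \cdot \frac{1}{153} = \frac{234058}{153} \approx 1529.8$)
$\left(M - 225730\right) \left(468531 + d\right) = \left(\frac{234058}{153} - 225730\right) \left(468531 + 18407\right) = \left(- \frac{34302632}{153}\right) 486938 = - \frac{16703255020816}{153}$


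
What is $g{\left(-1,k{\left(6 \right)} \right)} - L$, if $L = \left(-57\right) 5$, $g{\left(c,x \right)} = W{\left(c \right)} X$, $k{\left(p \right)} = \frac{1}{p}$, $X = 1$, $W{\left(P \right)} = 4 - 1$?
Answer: $288$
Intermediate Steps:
$W{\left(P \right)} = 3$ ($W{\left(P \right)} = 4 - 1 = 3$)
$g{\left(c,x \right)} = 3$ ($g{\left(c,x \right)} = 3 \cdot 1 = 3$)
$L = -285$
$g{\left(-1,k{\left(6 \right)} \right)} - L = 3 - -285 = 3 + 285 = 288$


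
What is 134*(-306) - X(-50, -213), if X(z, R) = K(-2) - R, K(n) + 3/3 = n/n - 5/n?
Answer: -82439/2 ≈ -41220.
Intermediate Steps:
K(n) = -5/n (K(n) = -1 + (n/n - 5/n) = -1 + (1 - 5/n) = -5/n)
X(z, R) = 5/2 - R (X(z, R) = -5/(-2) - R = -5*(-1/2) - R = 5/2 - R)
134*(-306) - X(-50, -213) = 134*(-306) - (5/2 - 1*(-213)) = -41004 - (5/2 + 213) = -41004 - 1*431/2 = -41004 - 431/2 = -82439/2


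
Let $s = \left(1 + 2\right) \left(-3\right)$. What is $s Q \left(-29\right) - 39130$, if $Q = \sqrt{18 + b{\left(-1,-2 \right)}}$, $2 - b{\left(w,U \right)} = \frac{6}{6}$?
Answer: $-39130 + 261 \sqrt{19} \approx -37992.0$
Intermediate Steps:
$b{\left(w,U \right)} = 1$ ($b{\left(w,U \right)} = 2 - \frac{6}{6} = 2 - 6 \cdot \frac{1}{6} = 2 - 1 = 1$)
$s = -9$ ($s = 3 \left(-3\right) = -9$)
$Q = \sqrt{19}$ ($Q = \sqrt{18 + 1} = \sqrt{19} \approx 4.3589$)
$s Q \left(-29\right) - 39130 = - 9 \sqrt{19} \left(-29\right) - 39130 = 261 \sqrt{19} - 39130 = -39130 + 261 \sqrt{19}$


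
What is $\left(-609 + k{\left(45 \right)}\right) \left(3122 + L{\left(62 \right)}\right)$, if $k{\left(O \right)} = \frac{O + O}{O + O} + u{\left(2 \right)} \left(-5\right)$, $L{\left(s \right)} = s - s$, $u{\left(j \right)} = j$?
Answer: $-1929396$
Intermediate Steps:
$L{\left(s \right)} = 0$
$k{\left(O \right)} = -9$ ($k{\left(O \right)} = \frac{O + O}{O + O} + 2 \left(-5\right) = \frac{2 O}{2 O} - 10 = 2 O \frac{1}{2 O} - 10 = 1 - 10 = -9$)
$\left(-609 + k{\left(45 \right)}\right) \left(3122 + L{\left(62 \right)}\right) = \left(-609 - 9\right) \left(3122 + 0\right) = \left(-618\right) 3122 = -1929396$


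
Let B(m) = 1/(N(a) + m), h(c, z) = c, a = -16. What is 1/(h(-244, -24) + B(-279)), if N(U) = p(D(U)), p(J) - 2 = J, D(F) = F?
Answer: -293/71493 ≈ -0.0040983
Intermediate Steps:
p(J) = 2 + J
N(U) = 2 + U
B(m) = 1/(-14 + m) (B(m) = 1/((2 - 16) + m) = 1/(-14 + m))
1/(h(-244, -24) + B(-279)) = 1/(-244 + 1/(-14 - 279)) = 1/(-244 + 1/(-293)) = 1/(-244 - 1/293) = 1/(-71493/293) = -293/71493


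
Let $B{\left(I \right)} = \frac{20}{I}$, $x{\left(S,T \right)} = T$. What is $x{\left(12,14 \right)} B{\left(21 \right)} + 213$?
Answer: $\frac{679}{3} \approx 226.33$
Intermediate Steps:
$x{\left(12,14 \right)} B{\left(21 \right)} + 213 = 14 \cdot \frac{20}{21} + 213 = \frac{40}{3} + 213 = \frac{679}{3}$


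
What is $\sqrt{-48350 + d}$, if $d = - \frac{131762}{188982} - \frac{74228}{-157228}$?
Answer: $\frac{i \sqrt{74109977059055229013490}}{1238052579} \approx 219.89 i$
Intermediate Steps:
$d = - \frac{836114980}{3714157737}$ ($d = \left(-131762\right) \frac{1}{188982} - - \frac{18557}{39307} = - \frac{65881}{94491} + \frac{18557}{39307} = - \frac{836114980}{3714157737} \approx -0.22512$)
$\sqrt{-48350 + d} = \sqrt{-48350 - \frac{836114980}{3714157737}} = \sqrt{- \frac{179580362698930}{3714157737}} = \frac{i \sqrt{74109977059055229013490}}{1238052579}$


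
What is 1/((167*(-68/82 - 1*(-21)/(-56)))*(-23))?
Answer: 328/1517195 ≈ 0.00021619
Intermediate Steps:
1/((167*(-68/82 - 1*(-21)/(-56)))*(-23)) = 1/((167*(-68*1/82 + 21*(-1/56)))*(-23)) = 1/((167*(-34/41 - 3/8))*(-23)) = 1/((167*(-395/328))*(-23)) = 1/(-65965/328*(-23)) = 1/(1517195/328) = 328/1517195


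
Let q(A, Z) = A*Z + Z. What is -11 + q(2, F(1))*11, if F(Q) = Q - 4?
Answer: -110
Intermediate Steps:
F(Q) = -4 + Q
q(A, Z) = Z + A*Z
-11 + q(2, F(1))*11 = -11 + ((-4 + 1)*(1 + 2))*11 = -11 - 3*3*11 = -11 - 9*11 = -11 - 99 = -110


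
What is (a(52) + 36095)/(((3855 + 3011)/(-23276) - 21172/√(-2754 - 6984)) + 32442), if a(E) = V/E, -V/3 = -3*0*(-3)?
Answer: 9775075179149306730/8786091572204840771 - 1965304302618360*I*√1082/8786091572204840771 ≈ 1.1126 - 0.0073578*I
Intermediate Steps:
V = 0 (V = -3*(-3*0)*(-3) = -0*(-3) = -3*0 = 0)
a(E) = 0 (a(E) = 0/E = 0)
(a(52) + 36095)/(((3855 + 3011)/(-23276) - 21172/√(-2754 - 6984)) + 32442) = (0 + 36095)/(((3855 + 3011)/(-23276) - 21172/√(-2754 - 6984)) + 32442) = 36095/((6866*(-1/23276) - 21172*(-I*√1082/3246)) + 32442) = 36095/((-3433/11638 - 21172*(-I*√1082/3246)) + 32442) = 36095/((-3433/11638 - (-10586)*I*√1082/1623) + 32442) = 36095/((-3433/11638 + 10586*I*√1082/1623) + 32442) = 36095/(377556563/11638 + 10586*I*√1082/1623)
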